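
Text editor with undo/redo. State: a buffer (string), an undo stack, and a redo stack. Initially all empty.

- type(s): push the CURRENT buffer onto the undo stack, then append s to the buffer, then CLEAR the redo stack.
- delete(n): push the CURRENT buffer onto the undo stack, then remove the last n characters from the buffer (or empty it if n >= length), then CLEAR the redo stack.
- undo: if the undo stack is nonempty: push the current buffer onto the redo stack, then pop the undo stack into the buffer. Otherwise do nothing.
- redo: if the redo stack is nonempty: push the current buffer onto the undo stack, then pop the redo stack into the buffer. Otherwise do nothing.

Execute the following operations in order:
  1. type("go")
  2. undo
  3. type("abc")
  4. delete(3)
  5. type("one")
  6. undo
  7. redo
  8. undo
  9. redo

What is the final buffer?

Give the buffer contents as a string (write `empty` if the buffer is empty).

Answer: one

Derivation:
After op 1 (type): buf='go' undo_depth=1 redo_depth=0
After op 2 (undo): buf='(empty)' undo_depth=0 redo_depth=1
After op 3 (type): buf='abc' undo_depth=1 redo_depth=0
After op 4 (delete): buf='(empty)' undo_depth=2 redo_depth=0
After op 5 (type): buf='one' undo_depth=3 redo_depth=0
After op 6 (undo): buf='(empty)' undo_depth=2 redo_depth=1
After op 7 (redo): buf='one' undo_depth=3 redo_depth=0
After op 8 (undo): buf='(empty)' undo_depth=2 redo_depth=1
After op 9 (redo): buf='one' undo_depth=3 redo_depth=0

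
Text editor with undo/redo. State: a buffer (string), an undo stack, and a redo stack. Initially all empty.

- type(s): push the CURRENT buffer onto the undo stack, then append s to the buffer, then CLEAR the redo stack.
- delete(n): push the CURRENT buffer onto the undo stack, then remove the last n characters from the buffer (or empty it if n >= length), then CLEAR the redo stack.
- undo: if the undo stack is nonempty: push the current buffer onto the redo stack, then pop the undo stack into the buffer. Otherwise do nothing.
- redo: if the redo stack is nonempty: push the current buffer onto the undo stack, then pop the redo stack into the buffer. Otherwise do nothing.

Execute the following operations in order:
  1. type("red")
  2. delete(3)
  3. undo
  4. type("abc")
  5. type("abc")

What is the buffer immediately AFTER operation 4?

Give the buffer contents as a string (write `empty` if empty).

Answer: redabc

Derivation:
After op 1 (type): buf='red' undo_depth=1 redo_depth=0
After op 2 (delete): buf='(empty)' undo_depth=2 redo_depth=0
After op 3 (undo): buf='red' undo_depth=1 redo_depth=1
After op 4 (type): buf='redabc' undo_depth=2 redo_depth=0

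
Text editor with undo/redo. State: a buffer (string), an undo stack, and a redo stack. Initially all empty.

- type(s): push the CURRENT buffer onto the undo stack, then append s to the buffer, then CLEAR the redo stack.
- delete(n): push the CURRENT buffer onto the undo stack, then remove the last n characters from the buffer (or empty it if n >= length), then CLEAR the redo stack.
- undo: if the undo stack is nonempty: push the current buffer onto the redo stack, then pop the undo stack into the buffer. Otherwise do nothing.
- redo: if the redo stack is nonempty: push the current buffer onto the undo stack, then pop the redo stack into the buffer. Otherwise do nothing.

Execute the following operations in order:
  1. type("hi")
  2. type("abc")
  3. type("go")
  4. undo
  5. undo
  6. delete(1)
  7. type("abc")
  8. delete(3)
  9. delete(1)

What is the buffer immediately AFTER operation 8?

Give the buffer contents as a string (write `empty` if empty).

After op 1 (type): buf='hi' undo_depth=1 redo_depth=0
After op 2 (type): buf='hiabc' undo_depth=2 redo_depth=0
After op 3 (type): buf='hiabcgo' undo_depth=3 redo_depth=0
After op 4 (undo): buf='hiabc' undo_depth=2 redo_depth=1
After op 5 (undo): buf='hi' undo_depth=1 redo_depth=2
After op 6 (delete): buf='h' undo_depth=2 redo_depth=0
After op 7 (type): buf='habc' undo_depth=3 redo_depth=0
After op 8 (delete): buf='h' undo_depth=4 redo_depth=0

Answer: h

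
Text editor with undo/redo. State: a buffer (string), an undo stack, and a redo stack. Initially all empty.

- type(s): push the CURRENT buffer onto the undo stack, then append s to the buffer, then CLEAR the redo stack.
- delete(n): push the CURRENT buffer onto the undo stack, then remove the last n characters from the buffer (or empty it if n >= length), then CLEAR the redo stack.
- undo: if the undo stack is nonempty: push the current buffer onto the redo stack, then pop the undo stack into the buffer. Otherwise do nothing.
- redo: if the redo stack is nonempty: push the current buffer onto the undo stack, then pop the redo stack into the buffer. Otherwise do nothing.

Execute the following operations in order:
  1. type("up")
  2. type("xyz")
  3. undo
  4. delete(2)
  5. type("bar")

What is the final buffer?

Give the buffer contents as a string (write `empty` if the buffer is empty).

After op 1 (type): buf='up' undo_depth=1 redo_depth=0
After op 2 (type): buf='upxyz' undo_depth=2 redo_depth=0
After op 3 (undo): buf='up' undo_depth=1 redo_depth=1
After op 4 (delete): buf='(empty)' undo_depth=2 redo_depth=0
After op 5 (type): buf='bar' undo_depth=3 redo_depth=0

Answer: bar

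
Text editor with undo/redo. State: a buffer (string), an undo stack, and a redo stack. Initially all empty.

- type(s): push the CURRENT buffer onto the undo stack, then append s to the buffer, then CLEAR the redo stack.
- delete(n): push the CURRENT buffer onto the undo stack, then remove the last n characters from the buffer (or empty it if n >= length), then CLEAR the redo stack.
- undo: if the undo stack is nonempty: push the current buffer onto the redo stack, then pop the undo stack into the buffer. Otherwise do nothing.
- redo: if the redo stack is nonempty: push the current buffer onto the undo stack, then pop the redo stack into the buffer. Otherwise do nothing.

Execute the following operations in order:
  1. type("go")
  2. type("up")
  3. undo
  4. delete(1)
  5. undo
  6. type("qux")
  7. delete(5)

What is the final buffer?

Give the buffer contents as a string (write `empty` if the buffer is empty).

Answer: empty

Derivation:
After op 1 (type): buf='go' undo_depth=1 redo_depth=0
After op 2 (type): buf='goup' undo_depth=2 redo_depth=0
After op 3 (undo): buf='go' undo_depth=1 redo_depth=1
After op 4 (delete): buf='g' undo_depth=2 redo_depth=0
After op 5 (undo): buf='go' undo_depth=1 redo_depth=1
After op 6 (type): buf='goqux' undo_depth=2 redo_depth=0
After op 7 (delete): buf='(empty)' undo_depth=3 redo_depth=0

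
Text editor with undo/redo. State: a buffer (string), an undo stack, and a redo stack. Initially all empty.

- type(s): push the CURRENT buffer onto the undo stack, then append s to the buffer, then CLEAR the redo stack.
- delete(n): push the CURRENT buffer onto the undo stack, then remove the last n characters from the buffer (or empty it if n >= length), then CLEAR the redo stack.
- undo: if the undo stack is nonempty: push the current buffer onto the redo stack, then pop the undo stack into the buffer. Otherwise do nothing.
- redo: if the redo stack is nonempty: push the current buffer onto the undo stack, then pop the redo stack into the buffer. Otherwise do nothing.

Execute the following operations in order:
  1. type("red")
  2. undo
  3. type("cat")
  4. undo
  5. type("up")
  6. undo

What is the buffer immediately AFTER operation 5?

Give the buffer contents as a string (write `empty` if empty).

Answer: up

Derivation:
After op 1 (type): buf='red' undo_depth=1 redo_depth=0
After op 2 (undo): buf='(empty)' undo_depth=0 redo_depth=1
After op 3 (type): buf='cat' undo_depth=1 redo_depth=0
After op 4 (undo): buf='(empty)' undo_depth=0 redo_depth=1
After op 5 (type): buf='up' undo_depth=1 redo_depth=0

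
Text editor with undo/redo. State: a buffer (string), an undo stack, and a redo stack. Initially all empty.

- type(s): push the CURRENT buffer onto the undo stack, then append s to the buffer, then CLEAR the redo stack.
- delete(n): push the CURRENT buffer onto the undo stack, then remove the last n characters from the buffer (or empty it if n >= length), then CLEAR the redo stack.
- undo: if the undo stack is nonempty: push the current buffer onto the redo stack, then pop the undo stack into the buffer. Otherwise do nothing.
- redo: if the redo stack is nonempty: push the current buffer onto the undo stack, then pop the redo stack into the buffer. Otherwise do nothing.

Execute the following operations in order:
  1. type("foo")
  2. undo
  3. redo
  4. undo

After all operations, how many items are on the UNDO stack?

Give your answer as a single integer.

Answer: 0

Derivation:
After op 1 (type): buf='foo' undo_depth=1 redo_depth=0
After op 2 (undo): buf='(empty)' undo_depth=0 redo_depth=1
After op 3 (redo): buf='foo' undo_depth=1 redo_depth=0
After op 4 (undo): buf='(empty)' undo_depth=0 redo_depth=1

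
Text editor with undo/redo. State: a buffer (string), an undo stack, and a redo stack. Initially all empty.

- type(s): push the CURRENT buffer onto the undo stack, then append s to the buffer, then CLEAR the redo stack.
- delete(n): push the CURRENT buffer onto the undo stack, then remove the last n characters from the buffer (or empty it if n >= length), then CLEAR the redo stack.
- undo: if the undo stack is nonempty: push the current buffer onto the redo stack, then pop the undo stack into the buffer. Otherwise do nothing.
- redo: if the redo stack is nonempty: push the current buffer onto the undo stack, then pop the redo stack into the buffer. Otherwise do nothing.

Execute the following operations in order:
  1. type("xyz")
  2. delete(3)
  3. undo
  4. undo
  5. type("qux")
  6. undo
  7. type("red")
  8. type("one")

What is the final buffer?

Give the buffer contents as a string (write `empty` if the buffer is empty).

Answer: redone

Derivation:
After op 1 (type): buf='xyz' undo_depth=1 redo_depth=0
After op 2 (delete): buf='(empty)' undo_depth=2 redo_depth=0
After op 3 (undo): buf='xyz' undo_depth=1 redo_depth=1
After op 4 (undo): buf='(empty)' undo_depth=0 redo_depth=2
After op 5 (type): buf='qux' undo_depth=1 redo_depth=0
After op 6 (undo): buf='(empty)' undo_depth=0 redo_depth=1
After op 7 (type): buf='red' undo_depth=1 redo_depth=0
After op 8 (type): buf='redone' undo_depth=2 redo_depth=0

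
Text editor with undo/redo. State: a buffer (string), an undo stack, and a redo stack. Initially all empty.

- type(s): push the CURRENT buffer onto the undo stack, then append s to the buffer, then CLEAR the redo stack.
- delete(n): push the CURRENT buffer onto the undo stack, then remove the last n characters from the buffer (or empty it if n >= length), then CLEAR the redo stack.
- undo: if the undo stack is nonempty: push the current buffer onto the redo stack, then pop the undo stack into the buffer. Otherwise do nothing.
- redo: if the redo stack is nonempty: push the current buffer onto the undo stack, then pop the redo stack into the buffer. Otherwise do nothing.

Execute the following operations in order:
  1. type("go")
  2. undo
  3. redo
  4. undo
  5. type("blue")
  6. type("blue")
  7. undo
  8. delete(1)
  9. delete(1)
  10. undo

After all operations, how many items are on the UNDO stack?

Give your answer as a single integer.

Answer: 2

Derivation:
After op 1 (type): buf='go' undo_depth=1 redo_depth=0
After op 2 (undo): buf='(empty)' undo_depth=0 redo_depth=1
After op 3 (redo): buf='go' undo_depth=1 redo_depth=0
After op 4 (undo): buf='(empty)' undo_depth=0 redo_depth=1
After op 5 (type): buf='blue' undo_depth=1 redo_depth=0
After op 6 (type): buf='blueblue' undo_depth=2 redo_depth=0
After op 7 (undo): buf='blue' undo_depth=1 redo_depth=1
After op 8 (delete): buf='blu' undo_depth=2 redo_depth=0
After op 9 (delete): buf='bl' undo_depth=3 redo_depth=0
After op 10 (undo): buf='blu' undo_depth=2 redo_depth=1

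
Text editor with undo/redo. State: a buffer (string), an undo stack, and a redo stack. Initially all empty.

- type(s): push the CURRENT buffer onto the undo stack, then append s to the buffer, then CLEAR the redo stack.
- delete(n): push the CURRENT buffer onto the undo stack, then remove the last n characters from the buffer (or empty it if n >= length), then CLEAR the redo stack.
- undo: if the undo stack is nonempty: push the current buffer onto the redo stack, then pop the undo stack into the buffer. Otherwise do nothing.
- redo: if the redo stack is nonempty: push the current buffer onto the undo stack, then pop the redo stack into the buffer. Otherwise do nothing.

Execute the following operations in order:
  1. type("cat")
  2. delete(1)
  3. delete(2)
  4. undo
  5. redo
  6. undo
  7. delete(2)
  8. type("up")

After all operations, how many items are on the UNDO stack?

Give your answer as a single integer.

Answer: 4

Derivation:
After op 1 (type): buf='cat' undo_depth=1 redo_depth=0
After op 2 (delete): buf='ca' undo_depth=2 redo_depth=0
After op 3 (delete): buf='(empty)' undo_depth=3 redo_depth=0
After op 4 (undo): buf='ca' undo_depth=2 redo_depth=1
After op 5 (redo): buf='(empty)' undo_depth=3 redo_depth=0
After op 6 (undo): buf='ca' undo_depth=2 redo_depth=1
After op 7 (delete): buf='(empty)' undo_depth=3 redo_depth=0
After op 8 (type): buf='up' undo_depth=4 redo_depth=0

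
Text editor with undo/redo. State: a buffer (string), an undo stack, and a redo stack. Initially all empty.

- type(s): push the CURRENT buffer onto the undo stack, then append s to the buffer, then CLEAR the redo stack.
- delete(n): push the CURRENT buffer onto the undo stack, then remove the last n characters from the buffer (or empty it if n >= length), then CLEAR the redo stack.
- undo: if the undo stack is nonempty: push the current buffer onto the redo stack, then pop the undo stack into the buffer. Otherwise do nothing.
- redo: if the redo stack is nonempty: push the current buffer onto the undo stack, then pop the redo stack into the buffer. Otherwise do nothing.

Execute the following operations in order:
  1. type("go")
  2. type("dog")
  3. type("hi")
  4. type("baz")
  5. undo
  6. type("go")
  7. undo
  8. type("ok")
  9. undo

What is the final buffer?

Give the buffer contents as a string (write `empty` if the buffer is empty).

After op 1 (type): buf='go' undo_depth=1 redo_depth=0
After op 2 (type): buf='godog' undo_depth=2 redo_depth=0
After op 3 (type): buf='godoghi' undo_depth=3 redo_depth=0
After op 4 (type): buf='godoghibaz' undo_depth=4 redo_depth=0
After op 5 (undo): buf='godoghi' undo_depth=3 redo_depth=1
After op 6 (type): buf='godoghigo' undo_depth=4 redo_depth=0
After op 7 (undo): buf='godoghi' undo_depth=3 redo_depth=1
After op 8 (type): buf='godoghiok' undo_depth=4 redo_depth=0
After op 9 (undo): buf='godoghi' undo_depth=3 redo_depth=1

Answer: godoghi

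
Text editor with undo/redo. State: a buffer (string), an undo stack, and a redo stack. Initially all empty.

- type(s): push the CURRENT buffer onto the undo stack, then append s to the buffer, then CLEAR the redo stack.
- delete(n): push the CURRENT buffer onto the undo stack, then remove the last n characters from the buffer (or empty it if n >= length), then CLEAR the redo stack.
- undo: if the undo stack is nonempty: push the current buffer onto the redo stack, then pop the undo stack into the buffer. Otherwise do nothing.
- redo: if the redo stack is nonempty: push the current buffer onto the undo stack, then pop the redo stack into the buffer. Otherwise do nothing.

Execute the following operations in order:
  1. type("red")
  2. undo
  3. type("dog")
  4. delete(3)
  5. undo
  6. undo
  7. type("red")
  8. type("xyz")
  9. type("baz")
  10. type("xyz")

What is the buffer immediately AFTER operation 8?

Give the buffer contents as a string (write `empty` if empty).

After op 1 (type): buf='red' undo_depth=1 redo_depth=0
After op 2 (undo): buf='(empty)' undo_depth=0 redo_depth=1
After op 3 (type): buf='dog' undo_depth=1 redo_depth=0
After op 4 (delete): buf='(empty)' undo_depth=2 redo_depth=0
After op 5 (undo): buf='dog' undo_depth=1 redo_depth=1
After op 6 (undo): buf='(empty)' undo_depth=0 redo_depth=2
After op 7 (type): buf='red' undo_depth=1 redo_depth=0
After op 8 (type): buf='redxyz' undo_depth=2 redo_depth=0

Answer: redxyz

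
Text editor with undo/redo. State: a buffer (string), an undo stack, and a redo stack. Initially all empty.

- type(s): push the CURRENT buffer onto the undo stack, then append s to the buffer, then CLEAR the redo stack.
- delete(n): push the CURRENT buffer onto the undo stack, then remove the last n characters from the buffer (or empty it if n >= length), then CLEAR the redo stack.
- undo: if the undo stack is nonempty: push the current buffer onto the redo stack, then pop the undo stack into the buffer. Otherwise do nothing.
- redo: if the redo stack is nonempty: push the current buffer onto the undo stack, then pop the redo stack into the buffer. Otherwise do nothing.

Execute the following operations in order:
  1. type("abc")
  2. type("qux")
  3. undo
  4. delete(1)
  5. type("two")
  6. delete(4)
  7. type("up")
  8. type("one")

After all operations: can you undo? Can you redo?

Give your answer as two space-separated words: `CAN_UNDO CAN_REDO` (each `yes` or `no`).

Answer: yes no

Derivation:
After op 1 (type): buf='abc' undo_depth=1 redo_depth=0
After op 2 (type): buf='abcqux' undo_depth=2 redo_depth=0
After op 3 (undo): buf='abc' undo_depth=1 redo_depth=1
After op 4 (delete): buf='ab' undo_depth=2 redo_depth=0
After op 5 (type): buf='abtwo' undo_depth=3 redo_depth=0
After op 6 (delete): buf='a' undo_depth=4 redo_depth=0
After op 7 (type): buf='aup' undo_depth=5 redo_depth=0
After op 8 (type): buf='aupone' undo_depth=6 redo_depth=0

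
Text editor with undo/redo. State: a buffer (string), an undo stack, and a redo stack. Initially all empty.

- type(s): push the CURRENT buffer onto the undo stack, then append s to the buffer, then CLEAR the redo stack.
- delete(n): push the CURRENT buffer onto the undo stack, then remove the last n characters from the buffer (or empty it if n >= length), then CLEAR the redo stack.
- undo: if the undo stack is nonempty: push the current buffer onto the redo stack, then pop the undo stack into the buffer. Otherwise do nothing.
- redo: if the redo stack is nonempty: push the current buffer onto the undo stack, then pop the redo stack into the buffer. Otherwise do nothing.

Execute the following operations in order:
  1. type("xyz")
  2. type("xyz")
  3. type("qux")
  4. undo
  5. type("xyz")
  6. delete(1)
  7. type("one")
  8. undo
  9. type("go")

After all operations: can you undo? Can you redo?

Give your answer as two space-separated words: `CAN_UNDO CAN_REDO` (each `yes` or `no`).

After op 1 (type): buf='xyz' undo_depth=1 redo_depth=0
After op 2 (type): buf='xyzxyz' undo_depth=2 redo_depth=0
After op 3 (type): buf='xyzxyzqux' undo_depth=3 redo_depth=0
After op 4 (undo): buf='xyzxyz' undo_depth=2 redo_depth=1
After op 5 (type): buf='xyzxyzxyz' undo_depth=3 redo_depth=0
After op 6 (delete): buf='xyzxyzxy' undo_depth=4 redo_depth=0
After op 7 (type): buf='xyzxyzxyone' undo_depth=5 redo_depth=0
After op 8 (undo): buf='xyzxyzxy' undo_depth=4 redo_depth=1
After op 9 (type): buf='xyzxyzxygo' undo_depth=5 redo_depth=0

Answer: yes no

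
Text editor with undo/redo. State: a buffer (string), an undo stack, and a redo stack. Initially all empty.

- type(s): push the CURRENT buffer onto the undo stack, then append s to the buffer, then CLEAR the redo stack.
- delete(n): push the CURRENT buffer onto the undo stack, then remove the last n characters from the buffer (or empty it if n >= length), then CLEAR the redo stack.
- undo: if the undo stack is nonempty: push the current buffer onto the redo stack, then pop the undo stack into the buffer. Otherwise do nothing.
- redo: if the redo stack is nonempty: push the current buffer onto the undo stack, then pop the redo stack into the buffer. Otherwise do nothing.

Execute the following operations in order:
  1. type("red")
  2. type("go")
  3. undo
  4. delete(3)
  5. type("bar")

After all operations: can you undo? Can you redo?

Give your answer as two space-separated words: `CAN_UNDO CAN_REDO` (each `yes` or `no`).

Answer: yes no

Derivation:
After op 1 (type): buf='red' undo_depth=1 redo_depth=0
After op 2 (type): buf='redgo' undo_depth=2 redo_depth=0
After op 3 (undo): buf='red' undo_depth=1 redo_depth=1
After op 4 (delete): buf='(empty)' undo_depth=2 redo_depth=0
After op 5 (type): buf='bar' undo_depth=3 redo_depth=0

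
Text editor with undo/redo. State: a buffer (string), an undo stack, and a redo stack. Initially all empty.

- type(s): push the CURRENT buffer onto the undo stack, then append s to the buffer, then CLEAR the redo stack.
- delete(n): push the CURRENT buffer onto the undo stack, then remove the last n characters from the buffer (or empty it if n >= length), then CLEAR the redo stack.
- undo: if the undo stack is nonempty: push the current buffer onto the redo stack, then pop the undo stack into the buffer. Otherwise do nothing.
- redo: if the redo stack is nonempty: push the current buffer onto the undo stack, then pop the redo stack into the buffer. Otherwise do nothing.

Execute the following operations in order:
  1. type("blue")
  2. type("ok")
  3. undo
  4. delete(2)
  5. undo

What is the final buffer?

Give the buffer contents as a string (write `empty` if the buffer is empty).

After op 1 (type): buf='blue' undo_depth=1 redo_depth=0
After op 2 (type): buf='blueok' undo_depth=2 redo_depth=0
After op 3 (undo): buf='blue' undo_depth=1 redo_depth=1
After op 4 (delete): buf='bl' undo_depth=2 redo_depth=0
After op 5 (undo): buf='blue' undo_depth=1 redo_depth=1

Answer: blue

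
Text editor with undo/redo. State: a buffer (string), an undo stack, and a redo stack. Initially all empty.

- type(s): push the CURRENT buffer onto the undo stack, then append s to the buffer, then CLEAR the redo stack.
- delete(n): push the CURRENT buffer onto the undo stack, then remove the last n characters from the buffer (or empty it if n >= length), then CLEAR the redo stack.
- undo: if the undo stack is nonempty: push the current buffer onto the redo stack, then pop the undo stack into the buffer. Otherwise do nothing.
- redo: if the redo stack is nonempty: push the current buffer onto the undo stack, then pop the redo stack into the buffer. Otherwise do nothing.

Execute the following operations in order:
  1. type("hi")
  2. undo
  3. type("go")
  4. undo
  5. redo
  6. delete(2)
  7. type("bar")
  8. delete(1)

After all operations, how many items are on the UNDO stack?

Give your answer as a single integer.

After op 1 (type): buf='hi' undo_depth=1 redo_depth=0
After op 2 (undo): buf='(empty)' undo_depth=0 redo_depth=1
After op 3 (type): buf='go' undo_depth=1 redo_depth=0
After op 4 (undo): buf='(empty)' undo_depth=0 redo_depth=1
After op 5 (redo): buf='go' undo_depth=1 redo_depth=0
After op 6 (delete): buf='(empty)' undo_depth=2 redo_depth=0
After op 7 (type): buf='bar' undo_depth=3 redo_depth=0
After op 8 (delete): buf='ba' undo_depth=4 redo_depth=0

Answer: 4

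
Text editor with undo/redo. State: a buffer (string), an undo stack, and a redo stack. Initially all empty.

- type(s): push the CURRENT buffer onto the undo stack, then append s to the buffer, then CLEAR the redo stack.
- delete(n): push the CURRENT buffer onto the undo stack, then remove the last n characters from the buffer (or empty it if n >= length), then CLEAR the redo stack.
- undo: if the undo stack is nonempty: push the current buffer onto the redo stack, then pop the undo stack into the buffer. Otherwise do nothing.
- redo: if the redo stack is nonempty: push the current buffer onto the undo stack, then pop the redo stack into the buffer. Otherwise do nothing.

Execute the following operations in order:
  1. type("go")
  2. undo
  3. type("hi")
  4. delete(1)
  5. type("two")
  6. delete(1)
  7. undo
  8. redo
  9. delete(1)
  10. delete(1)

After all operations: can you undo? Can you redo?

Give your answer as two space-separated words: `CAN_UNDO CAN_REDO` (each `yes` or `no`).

After op 1 (type): buf='go' undo_depth=1 redo_depth=0
After op 2 (undo): buf='(empty)' undo_depth=0 redo_depth=1
After op 3 (type): buf='hi' undo_depth=1 redo_depth=0
After op 4 (delete): buf='h' undo_depth=2 redo_depth=0
After op 5 (type): buf='htwo' undo_depth=3 redo_depth=0
After op 6 (delete): buf='htw' undo_depth=4 redo_depth=0
After op 7 (undo): buf='htwo' undo_depth=3 redo_depth=1
After op 8 (redo): buf='htw' undo_depth=4 redo_depth=0
After op 9 (delete): buf='ht' undo_depth=5 redo_depth=0
After op 10 (delete): buf='h' undo_depth=6 redo_depth=0

Answer: yes no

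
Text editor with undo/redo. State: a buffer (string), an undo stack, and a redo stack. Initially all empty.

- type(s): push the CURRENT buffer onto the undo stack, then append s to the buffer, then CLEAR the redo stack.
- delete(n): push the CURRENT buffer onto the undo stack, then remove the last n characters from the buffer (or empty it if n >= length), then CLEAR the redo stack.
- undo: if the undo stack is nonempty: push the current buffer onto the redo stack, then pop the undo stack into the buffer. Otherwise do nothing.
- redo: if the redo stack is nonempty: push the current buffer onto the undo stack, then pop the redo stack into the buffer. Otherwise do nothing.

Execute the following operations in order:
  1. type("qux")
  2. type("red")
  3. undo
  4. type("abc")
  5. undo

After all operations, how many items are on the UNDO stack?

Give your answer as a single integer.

After op 1 (type): buf='qux' undo_depth=1 redo_depth=0
After op 2 (type): buf='quxred' undo_depth=2 redo_depth=0
After op 3 (undo): buf='qux' undo_depth=1 redo_depth=1
After op 4 (type): buf='quxabc' undo_depth=2 redo_depth=0
After op 5 (undo): buf='qux' undo_depth=1 redo_depth=1

Answer: 1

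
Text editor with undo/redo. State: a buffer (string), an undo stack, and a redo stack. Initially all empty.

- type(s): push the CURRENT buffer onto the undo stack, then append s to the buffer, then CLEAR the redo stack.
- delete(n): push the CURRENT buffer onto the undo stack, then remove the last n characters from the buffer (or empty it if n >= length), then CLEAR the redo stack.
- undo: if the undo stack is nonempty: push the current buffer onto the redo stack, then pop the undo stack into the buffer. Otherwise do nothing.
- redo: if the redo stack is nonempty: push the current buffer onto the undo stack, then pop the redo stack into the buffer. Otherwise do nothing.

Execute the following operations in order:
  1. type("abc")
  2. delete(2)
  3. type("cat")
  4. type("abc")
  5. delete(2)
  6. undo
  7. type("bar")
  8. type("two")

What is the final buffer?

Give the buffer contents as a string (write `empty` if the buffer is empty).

After op 1 (type): buf='abc' undo_depth=1 redo_depth=0
After op 2 (delete): buf='a' undo_depth=2 redo_depth=0
After op 3 (type): buf='acat' undo_depth=3 redo_depth=0
After op 4 (type): buf='acatabc' undo_depth=4 redo_depth=0
After op 5 (delete): buf='acata' undo_depth=5 redo_depth=0
After op 6 (undo): buf='acatabc' undo_depth=4 redo_depth=1
After op 7 (type): buf='acatabcbar' undo_depth=5 redo_depth=0
After op 8 (type): buf='acatabcbartwo' undo_depth=6 redo_depth=0

Answer: acatabcbartwo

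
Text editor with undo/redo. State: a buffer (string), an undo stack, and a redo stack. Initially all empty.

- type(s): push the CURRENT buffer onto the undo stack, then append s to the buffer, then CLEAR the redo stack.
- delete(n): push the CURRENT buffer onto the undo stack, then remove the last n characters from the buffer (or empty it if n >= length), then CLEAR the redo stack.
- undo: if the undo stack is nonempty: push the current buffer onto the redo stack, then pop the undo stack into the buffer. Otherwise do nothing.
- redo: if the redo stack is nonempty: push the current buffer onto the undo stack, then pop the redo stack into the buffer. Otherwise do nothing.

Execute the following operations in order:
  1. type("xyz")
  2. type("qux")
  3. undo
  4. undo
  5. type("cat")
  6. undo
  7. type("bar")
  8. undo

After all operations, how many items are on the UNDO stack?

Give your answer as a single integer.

After op 1 (type): buf='xyz' undo_depth=1 redo_depth=0
After op 2 (type): buf='xyzqux' undo_depth=2 redo_depth=0
After op 3 (undo): buf='xyz' undo_depth=1 redo_depth=1
After op 4 (undo): buf='(empty)' undo_depth=0 redo_depth=2
After op 5 (type): buf='cat' undo_depth=1 redo_depth=0
After op 6 (undo): buf='(empty)' undo_depth=0 redo_depth=1
After op 7 (type): buf='bar' undo_depth=1 redo_depth=0
After op 8 (undo): buf='(empty)' undo_depth=0 redo_depth=1

Answer: 0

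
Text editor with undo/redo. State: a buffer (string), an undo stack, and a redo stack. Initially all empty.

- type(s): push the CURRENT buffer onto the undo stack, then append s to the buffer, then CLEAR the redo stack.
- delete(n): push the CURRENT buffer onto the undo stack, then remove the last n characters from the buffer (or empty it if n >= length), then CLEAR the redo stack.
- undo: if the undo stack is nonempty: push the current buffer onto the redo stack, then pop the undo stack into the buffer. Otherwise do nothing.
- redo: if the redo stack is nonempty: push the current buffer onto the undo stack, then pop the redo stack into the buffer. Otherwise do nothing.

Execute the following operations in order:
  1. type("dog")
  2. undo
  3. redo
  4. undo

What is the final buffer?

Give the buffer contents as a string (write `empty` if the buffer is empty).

After op 1 (type): buf='dog' undo_depth=1 redo_depth=0
After op 2 (undo): buf='(empty)' undo_depth=0 redo_depth=1
After op 3 (redo): buf='dog' undo_depth=1 redo_depth=0
After op 4 (undo): buf='(empty)' undo_depth=0 redo_depth=1

Answer: empty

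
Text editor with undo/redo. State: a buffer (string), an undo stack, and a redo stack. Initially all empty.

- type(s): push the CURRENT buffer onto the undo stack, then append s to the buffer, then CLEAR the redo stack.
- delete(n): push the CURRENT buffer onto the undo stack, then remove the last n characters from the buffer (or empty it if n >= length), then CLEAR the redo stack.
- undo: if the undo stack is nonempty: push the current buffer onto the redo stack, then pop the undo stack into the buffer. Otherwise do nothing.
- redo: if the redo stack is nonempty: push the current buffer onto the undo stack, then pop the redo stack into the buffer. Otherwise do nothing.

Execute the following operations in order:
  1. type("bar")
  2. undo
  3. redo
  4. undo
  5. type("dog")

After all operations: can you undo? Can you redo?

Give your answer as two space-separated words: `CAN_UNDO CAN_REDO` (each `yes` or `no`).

Answer: yes no

Derivation:
After op 1 (type): buf='bar' undo_depth=1 redo_depth=0
After op 2 (undo): buf='(empty)' undo_depth=0 redo_depth=1
After op 3 (redo): buf='bar' undo_depth=1 redo_depth=0
After op 4 (undo): buf='(empty)' undo_depth=0 redo_depth=1
After op 5 (type): buf='dog' undo_depth=1 redo_depth=0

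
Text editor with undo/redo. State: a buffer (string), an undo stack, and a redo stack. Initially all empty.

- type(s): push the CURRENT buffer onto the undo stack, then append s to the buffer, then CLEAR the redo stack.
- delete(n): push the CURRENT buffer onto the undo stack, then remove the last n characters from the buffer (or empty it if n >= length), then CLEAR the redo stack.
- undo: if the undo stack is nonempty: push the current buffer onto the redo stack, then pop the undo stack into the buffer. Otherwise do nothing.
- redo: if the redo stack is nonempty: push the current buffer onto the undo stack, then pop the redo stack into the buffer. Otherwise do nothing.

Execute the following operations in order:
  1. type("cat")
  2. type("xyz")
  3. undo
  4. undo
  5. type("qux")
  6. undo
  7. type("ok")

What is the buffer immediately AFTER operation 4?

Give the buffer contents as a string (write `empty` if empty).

After op 1 (type): buf='cat' undo_depth=1 redo_depth=0
After op 2 (type): buf='catxyz' undo_depth=2 redo_depth=0
After op 3 (undo): buf='cat' undo_depth=1 redo_depth=1
After op 4 (undo): buf='(empty)' undo_depth=0 redo_depth=2

Answer: empty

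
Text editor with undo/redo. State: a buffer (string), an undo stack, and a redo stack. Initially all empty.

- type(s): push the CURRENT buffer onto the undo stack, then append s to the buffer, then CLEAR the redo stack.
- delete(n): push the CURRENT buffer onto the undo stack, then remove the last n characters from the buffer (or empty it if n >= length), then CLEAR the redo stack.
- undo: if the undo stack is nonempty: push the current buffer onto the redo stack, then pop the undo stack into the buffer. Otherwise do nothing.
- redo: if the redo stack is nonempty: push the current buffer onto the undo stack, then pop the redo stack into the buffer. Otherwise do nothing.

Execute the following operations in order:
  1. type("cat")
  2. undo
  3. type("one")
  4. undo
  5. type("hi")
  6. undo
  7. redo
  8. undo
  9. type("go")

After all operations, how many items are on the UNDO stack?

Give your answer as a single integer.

Answer: 1

Derivation:
After op 1 (type): buf='cat' undo_depth=1 redo_depth=0
After op 2 (undo): buf='(empty)' undo_depth=0 redo_depth=1
After op 3 (type): buf='one' undo_depth=1 redo_depth=0
After op 4 (undo): buf='(empty)' undo_depth=0 redo_depth=1
After op 5 (type): buf='hi' undo_depth=1 redo_depth=0
After op 6 (undo): buf='(empty)' undo_depth=0 redo_depth=1
After op 7 (redo): buf='hi' undo_depth=1 redo_depth=0
After op 8 (undo): buf='(empty)' undo_depth=0 redo_depth=1
After op 9 (type): buf='go' undo_depth=1 redo_depth=0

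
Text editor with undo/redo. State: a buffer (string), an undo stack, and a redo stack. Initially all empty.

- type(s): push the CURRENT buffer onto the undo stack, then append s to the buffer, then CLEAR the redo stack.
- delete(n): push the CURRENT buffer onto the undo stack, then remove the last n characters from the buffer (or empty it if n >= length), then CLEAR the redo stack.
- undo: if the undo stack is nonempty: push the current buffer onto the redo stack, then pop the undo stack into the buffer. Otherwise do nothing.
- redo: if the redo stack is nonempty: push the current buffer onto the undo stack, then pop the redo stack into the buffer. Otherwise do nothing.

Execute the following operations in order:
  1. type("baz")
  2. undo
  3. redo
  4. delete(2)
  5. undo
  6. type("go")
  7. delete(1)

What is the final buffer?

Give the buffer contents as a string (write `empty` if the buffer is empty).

Answer: bazg

Derivation:
After op 1 (type): buf='baz' undo_depth=1 redo_depth=0
After op 2 (undo): buf='(empty)' undo_depth=0 redo_depth=1
After op 3 (redo): buf='baz' undo_depth=1 redo_depth=0
After op 4 (delete): buf='b' undo_depth=2 redo_depth=0
After op 5 (undo): buf='baz' undo_depth=1 redo_depth=1
After op 6 (type): buf='bazgo' undo_depth=2 redo_depth=0
After op 7 (delete): buf='bazg' undo_depth=3 redo_depth=0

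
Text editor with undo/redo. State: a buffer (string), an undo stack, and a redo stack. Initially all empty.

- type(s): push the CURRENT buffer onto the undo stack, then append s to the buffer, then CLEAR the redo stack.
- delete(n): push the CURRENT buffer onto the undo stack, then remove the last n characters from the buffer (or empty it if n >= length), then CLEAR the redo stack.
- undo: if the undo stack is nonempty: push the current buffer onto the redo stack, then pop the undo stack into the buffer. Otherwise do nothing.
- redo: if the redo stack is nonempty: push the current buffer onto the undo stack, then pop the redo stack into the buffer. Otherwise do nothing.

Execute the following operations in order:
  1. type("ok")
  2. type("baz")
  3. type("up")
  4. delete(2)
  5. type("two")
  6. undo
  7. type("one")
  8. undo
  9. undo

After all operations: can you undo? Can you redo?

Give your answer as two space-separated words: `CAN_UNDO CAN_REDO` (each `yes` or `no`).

After op 1 (type): buf='ok' undo_depth=1 redo_depth=0
After op 2 (type): buf='okbaz' undo_depth=2 redo_depth=0
After op 3 (type): buf='okbazup' undo_depth=3 redo_depth=0
After op 4 (delete): buf='okbaz' undo_depth=4 redo_depth=0
After op 5 (type): buf='okbaztwo' undo_depth=5 redo_depth=0
After op 6 (undo): buf='okbaz' undo_depth=4 redo_depth=1
After op 7 (type): buf='okbazone' undo_depth=5 redo_depth=0
After op 8 (undo): buf='okbaz' undo_depth=4 redo_depth=1
After op 9 (undo): buf='okbazup' undo_depth=3 redo_depth=2

Answer: yes yes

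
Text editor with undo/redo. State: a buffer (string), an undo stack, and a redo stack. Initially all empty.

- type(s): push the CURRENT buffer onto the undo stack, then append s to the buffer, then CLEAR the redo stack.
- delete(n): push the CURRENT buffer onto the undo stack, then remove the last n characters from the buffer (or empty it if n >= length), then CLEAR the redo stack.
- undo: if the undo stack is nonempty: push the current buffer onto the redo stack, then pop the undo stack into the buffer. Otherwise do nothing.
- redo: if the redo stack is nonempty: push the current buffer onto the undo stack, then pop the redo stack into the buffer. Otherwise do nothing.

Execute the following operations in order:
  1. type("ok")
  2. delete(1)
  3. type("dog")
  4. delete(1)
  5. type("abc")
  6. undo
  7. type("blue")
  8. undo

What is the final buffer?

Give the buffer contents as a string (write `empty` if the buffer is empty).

Answer: odo

Derivation:
After op 1 (type): buf='ok' undo_depth=1 redo_depth=0
After op 2 (delete): buf='o' undo_depth=2 redo_depth=0
After op 3 (type): buf='odog' undo_depth=3 redo_depth=0
After op 4 (delete): buf='odo' undo_depth=4 redo_depth=0
After op 5 (type): buf='odoabc' undo_depth=5 redo_depth=0
After op 6 (undo): buf='odo' undo_depth=4 redo_depth=1
After op 7 (type): buf='odoblue' undo_depth=5 redo_depth=0
After op 8 (undo): buf='odo' undo_depth=4 redo_depth=1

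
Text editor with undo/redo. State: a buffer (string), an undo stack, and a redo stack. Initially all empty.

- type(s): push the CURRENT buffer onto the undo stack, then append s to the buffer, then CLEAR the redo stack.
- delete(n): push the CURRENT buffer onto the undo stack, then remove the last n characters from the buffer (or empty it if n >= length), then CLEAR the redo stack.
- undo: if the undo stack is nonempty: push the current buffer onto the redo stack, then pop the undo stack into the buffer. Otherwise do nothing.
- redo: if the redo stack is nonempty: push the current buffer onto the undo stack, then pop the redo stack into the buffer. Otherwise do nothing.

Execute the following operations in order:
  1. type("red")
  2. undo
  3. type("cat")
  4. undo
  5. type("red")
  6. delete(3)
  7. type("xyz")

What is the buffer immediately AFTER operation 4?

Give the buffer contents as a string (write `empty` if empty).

After op 1 (type): buf='red' undo_depth=1 redo_depth=0
After op 2 (undo): buf='(empty)' undo_depth=0 redo_depth=1
After op 3 (type): buf='cat' undo_depth=1 redo_depth=0
After op 4 (undo): buf='(empty)' undo_depth=0 redo_depth=1

Answer: empty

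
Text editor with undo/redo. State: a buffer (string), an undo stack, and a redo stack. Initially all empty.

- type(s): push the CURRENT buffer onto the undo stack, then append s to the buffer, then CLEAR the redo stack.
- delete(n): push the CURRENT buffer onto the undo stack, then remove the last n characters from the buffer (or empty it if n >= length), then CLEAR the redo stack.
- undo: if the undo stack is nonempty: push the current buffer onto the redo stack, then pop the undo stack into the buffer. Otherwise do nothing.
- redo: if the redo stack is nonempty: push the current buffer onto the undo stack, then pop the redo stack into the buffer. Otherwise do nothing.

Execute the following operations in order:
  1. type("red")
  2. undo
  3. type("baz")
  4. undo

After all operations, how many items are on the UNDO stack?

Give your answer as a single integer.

After op 1 (type): buf='red' undo_depth=1 redo_depth=0
After op 2 (undo): buf='(empty)' undo_depth=0 redo_depth=1
After op 3 (type): buf='baz' undo_depth=1 redo_depth=0
After op 4 (undo): buf='(empty)' undo_depth=0 redo_depth=1

Answer: 0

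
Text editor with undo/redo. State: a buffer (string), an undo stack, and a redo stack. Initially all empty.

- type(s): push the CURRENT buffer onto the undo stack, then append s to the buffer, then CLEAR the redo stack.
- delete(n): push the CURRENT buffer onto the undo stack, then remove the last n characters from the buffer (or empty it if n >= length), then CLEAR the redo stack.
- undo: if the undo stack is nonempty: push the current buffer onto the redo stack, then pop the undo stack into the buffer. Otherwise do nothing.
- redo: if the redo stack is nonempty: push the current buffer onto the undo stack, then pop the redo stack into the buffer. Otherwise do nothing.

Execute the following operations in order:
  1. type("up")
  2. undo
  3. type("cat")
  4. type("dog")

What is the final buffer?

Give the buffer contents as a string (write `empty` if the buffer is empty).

Answer: catdog

Derivation:
After op 1 (type): buf='up' undo_depth=1 redo_depth=0
After op 2 (undo): buf='(empty)' undo_depth=0 redo_depth=1
After op 3 (type): buf='cat' undo_depth=1 redo_depth=0
After op 4 (type): buf='catdog' undo_depth=2 redo_depth=0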